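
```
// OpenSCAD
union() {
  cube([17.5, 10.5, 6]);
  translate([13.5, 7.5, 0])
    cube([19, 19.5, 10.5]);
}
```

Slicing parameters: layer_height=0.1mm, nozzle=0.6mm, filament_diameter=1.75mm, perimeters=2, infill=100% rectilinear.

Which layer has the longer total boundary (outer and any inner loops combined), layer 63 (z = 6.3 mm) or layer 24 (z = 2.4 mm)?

Layer 63 (z = 6.3): the cube is not intersected at this z (z outside [0, 6]); the 19×19.5 cube at (13.5, 7.5) contributes its full rectangle (perimeter 77.00 mm); Merging all regions: only the 19×19.5 cube at (13.5, 7.5) is present, so the union is just that shape — boundary = 77.00 mm. So its perimeter = 77.00 mm. Layer 24 (z = 2.4): the cube (footprint 17.5×10.5) is included at this height (perimeter 56.00 mm); the 19×19.5 cube at (13.5, 7.5) contributes its full rectangle (perimeter 77.00 mm); Taking the union: the regions partially overlap (shared area 12.00 mm²), so the edge portions inside another operand are dropped and the merged outline is re-measured after clipping — boundary = 119.00 mm. So its perimeter = 119.00 mm. Layer 24 is larger (119.00 vs 77.00 mm).

layer 24 (z = 2.4 mm)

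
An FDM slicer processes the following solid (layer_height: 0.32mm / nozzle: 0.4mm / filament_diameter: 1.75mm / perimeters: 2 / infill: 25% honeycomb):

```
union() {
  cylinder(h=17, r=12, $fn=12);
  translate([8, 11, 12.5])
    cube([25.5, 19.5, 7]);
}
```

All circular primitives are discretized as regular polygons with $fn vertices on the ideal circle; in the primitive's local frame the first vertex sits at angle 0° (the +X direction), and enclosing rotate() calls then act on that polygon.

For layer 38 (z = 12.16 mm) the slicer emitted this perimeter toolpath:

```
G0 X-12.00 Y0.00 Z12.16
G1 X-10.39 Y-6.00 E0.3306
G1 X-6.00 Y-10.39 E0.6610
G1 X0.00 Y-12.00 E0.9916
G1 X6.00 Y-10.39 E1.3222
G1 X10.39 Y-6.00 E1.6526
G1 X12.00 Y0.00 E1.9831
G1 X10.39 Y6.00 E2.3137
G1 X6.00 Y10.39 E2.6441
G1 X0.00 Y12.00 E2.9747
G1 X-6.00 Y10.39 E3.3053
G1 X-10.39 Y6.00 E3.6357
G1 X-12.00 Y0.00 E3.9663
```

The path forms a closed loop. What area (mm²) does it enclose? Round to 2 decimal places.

431.90 mm²

Apply the shoelace formula to the sequence of (X, Y) vertices; enclosed area = 431.90 mm².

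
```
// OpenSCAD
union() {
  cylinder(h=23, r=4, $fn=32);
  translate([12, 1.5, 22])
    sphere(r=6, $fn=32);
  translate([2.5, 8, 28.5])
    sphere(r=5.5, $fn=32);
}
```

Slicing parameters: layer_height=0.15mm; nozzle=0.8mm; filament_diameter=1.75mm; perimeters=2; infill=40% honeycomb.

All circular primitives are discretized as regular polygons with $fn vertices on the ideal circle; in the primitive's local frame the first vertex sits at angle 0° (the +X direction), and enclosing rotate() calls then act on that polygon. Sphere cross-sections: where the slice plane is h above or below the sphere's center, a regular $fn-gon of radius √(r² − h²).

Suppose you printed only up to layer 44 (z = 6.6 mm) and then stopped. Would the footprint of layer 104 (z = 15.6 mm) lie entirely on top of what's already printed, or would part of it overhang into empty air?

entirely on top

Compare the two slices. At z = 6.6: the r=4 cylinder contributes a regular 32-gon of circumradius 4 (area = (32/2)·4.000²·sin(360°/32) = 49.94 mm²); the sphere at (12, 1.5) is not intersected at this z (|z−center|=15.400 > r=6); the sphere at (2.5, 8) is absent (|z−center|=21.900 > r=5.5); Combining (union): only the r=4 cylinder is present, so the union is just that shape — area = 49.94 mm². At z = 15.6: the r=4 cylinder contributes a regular 32-gon of circumradius 4 (area = (32/2)·4.000²·sin(360°/32) = 49.94 mm²); the sphere at (12, 1.5) is absent (|z−center|=6.400 > r=6); the sphere at (2.5, 8) does not reach this height (|z−center|=12.900 > r=5.5); Merging all regions: only the r=4 cylinder is present, so the union is just that shape — area = 49.94 mm². Checking containment: the cross-section at z = 15.6 is a subset of the cross-section at z = 6.6.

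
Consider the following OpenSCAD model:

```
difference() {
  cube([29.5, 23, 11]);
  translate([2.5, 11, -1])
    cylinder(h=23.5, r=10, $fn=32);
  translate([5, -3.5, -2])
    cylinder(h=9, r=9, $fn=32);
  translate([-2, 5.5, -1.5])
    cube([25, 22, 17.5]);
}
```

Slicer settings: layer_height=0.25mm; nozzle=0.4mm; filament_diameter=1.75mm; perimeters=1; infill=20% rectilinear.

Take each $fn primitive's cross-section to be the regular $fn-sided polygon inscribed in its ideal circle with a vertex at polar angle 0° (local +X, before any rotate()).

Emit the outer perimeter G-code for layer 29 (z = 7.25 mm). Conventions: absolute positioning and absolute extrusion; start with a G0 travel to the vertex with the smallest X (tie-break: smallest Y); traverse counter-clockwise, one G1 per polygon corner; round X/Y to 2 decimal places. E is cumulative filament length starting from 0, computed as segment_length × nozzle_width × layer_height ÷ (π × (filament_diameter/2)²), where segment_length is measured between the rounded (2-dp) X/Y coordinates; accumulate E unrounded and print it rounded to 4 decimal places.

G0 X0.00 Y0.00 Z7.25
G1 X29.50 Y0.00 E1.2265
G1 X29.50 Y23.00 E2.1827
G1 X23.00 Y23.00 E2.4529
G1 X23.00 Y5.50 E3.1805
G1 X10.84 Y5.50 E3.6861
G1 X10.81 Y5.44 E3.6888
G1 X9.57 Y3.93 E3.7701
G1 X8.06 Y2.69 E3.8513
G1 X6.33 Y1.76 E3.9330
G1 X4.45 Y1.19 E4.0146
G1 X2.50 Y1.00 E4.0961
G1 X0.55 Y1.19 E4.1776
G1 X0.00 Y1.36 E4.2015
G1 X0.00 Y0.00 E4.2580

At z = 7.25 mm: the 29.5×23 cube contributes its full rectangle; the cylinder at (2.5, 11): section is a regular 32-gon, circumradius r=10; the cylinder at (5, -3.5) does not reach this height (z outside [-2, 7]); the cube at (-2, 5.5) (footprint 25×22) is included at this height; Subtracting the remaining from the first: starting from the 29.5×23 cube, the r=10 cylinder at (2.5, 11) partially overlaps it — only the 205.39 mm² overlap (of its 312.14 mm²) is removed, clipping the outline; the 25×22 cube at (-2, 5.5) partially overlaps it — only the 234.16 mm² overlap (of its 550.00 mm²) is removed, clipping the outline — 1 connected region. The outline is a single polygon with 14 vertices. Extrusion per mm of travel: 0.4 × 0.25 / (π × 0.875²) = 0.041575. Accumulating E over each segment gives final E = 4.2580.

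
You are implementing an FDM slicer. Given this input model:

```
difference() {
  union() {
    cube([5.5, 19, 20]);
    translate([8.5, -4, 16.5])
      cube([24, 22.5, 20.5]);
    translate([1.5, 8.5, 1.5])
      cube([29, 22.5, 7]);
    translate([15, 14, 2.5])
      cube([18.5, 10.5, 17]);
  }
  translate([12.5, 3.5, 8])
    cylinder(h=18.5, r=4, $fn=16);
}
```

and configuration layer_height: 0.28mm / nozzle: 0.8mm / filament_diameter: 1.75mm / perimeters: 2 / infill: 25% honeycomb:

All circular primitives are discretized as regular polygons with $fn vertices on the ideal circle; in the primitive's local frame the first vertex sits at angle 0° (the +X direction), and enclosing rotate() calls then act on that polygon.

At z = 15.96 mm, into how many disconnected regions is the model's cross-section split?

2

At z = 15.96 mm: the cube is present — its section is the full 5.5×19 rectangle; the cube at (8.5, -4) does not reach this height (z outside [16.5, 37]); the cube at (1.5, 8.5) is absent (z outside [1.5, 8.5]); the 18.5×10.5 cube at (15, 14) contributes its full rectangle; Combining (union): the 2 present regions are separate (no shared area or edge), so areas and boundary lengths simply add and each stays a separate island — 2 connected regions; the cylinder at (12.5, 3.5): section is a regular 16-gon, circumradius r=4; After the difference (first − rest): starting from the result so far, the r=4 cylinder at (12.5, 3.5) misses the remaining region (no effect) — 2 connected regions. The result has 2 disconnected regions.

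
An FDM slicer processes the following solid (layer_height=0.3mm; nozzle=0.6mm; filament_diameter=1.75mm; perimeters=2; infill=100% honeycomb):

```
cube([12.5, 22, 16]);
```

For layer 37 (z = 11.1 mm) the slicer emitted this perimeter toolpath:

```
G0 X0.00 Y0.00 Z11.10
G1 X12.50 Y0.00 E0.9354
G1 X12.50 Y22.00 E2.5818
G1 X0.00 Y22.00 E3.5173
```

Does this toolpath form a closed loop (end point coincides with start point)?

no

Start point (G0): (0.00, 0.00). End point (last G1): the path does not return to the start — open.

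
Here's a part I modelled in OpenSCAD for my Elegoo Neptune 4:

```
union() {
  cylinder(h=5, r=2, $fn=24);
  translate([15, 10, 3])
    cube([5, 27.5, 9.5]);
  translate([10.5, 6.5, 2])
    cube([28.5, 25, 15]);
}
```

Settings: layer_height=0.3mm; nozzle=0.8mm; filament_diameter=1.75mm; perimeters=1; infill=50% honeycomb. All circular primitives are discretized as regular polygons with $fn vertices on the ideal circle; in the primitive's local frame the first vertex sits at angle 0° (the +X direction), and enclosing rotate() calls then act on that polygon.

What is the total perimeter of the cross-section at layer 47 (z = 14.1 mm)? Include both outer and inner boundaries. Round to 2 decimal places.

107.00 mm

At z = 14.1 mm: the cylinder is not intersected at this z (z outside [0, 5]); the cube at (15, 10) is not intersected at this z (z outside [3, 12.5]); the 28.5×25 cube at (10.5, 6.5) contributes its full rectangle (perimeter 107.00 mm); Combining (union): only the 28.5×25 cube at (10.5, 6.5) is present, so the union is just that shape — boundary = 107.00 mm. Overall, the cross-section is a single solid region. Total boundary length (outer) = 107.00 mm.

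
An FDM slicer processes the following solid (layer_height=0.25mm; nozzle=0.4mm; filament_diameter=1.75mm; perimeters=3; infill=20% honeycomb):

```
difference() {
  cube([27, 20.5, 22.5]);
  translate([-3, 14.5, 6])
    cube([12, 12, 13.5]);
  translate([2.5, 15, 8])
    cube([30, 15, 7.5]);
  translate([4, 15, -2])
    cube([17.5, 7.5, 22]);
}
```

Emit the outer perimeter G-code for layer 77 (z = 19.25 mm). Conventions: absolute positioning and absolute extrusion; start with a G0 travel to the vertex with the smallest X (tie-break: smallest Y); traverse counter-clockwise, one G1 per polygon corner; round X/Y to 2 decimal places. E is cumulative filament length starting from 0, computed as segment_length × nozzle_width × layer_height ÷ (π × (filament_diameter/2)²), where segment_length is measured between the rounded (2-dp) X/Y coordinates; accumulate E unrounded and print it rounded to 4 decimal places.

At z = 19.25 mm: the 27×20.5 cube contributes its full rectangle; the cube at (-3, 14.5) is present — its section is the full 12×12 rectangle; the cube at (2.5, 15) is absent (z outside [8, 15.5]); the 17.5×7.5 cube at (4, 15) contributes its full rectangle; Taking the first minus the rest: starting from the 27×20.5 cube, the 12×12 cube at (-3, 14.5) partially overlaps it — only the 54.00 mm² overlap (of its 144.00 mm²) is removed, clipping the outline; the 17.5×7.5 cube at (4, 15) partially overlaps it — only the 68.75 mm² overlap (of its 131.25 mm²) is removed, clipping the outline — 1 connected region. The outline is a single polygon with 8 vertices. Extrusion per mm of travel: 0.4 × 0.25 / (π × 0.875²) = 0.041575. Accumulating E over each segment gives final E = 3.9496.

G0 X0.00 Y0.00 Z19.25
G1 X27.00 Y0.00 E1.1225
G1 X27.00 Y20.50 E1.9748
G1 X21.50 Y20.50 E2.2035
G1 X21.50 Y15.00 E2.4321
G1 X9.00 Y15.00 E2.9518
G1 X9.00 Y14.50 E2.9726
G1 X0.00 Y14.50 E3.3468
G1 X0.00 Y0.00 E3.9496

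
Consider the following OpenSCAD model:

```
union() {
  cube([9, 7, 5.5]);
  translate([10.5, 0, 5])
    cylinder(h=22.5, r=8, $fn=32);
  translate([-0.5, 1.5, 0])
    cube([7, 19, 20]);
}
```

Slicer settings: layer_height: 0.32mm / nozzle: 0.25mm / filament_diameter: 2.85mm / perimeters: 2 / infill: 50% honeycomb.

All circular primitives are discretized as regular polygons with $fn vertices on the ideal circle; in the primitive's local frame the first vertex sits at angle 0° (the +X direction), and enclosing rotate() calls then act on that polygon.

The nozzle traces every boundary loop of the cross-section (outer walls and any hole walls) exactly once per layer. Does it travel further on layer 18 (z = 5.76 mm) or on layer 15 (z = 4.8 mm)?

layer 18 (z = 5.76 mm)

Layer 18 (z = 5.76): the cube is absent (z outside [0, 5.5]); the cylinder at (10.5, 0): section is a regular 32-gon, circumradius r=8 (perimeter = 2·32·8.000·sin(180°/32) = 50.18 mm); the cube at (-0.5, 1.5) is present — its section is the full 7×19 rectangle (perimeter 52.00 mm); Merging all regions: the regions partially overlap (shared area 13.55 mm²), so the edge portions inside another operand are dropped and the merged outline is re-measured after clipping — boundary = 86.10 mm. So its perimeter = 86.10 mm. Layer 15 (z = 4.8): the 9×7 cube contributes its full rectangle (perimeter 32.00 mm); the cylinder at (10.5, 0) is absent (z outside [5, 27.5]); the 7×19 cube at (-0.5, 1.5) contributes its full rectangle (perimeter 52.00 mm); Combining (union): the regions partially overlap (shared area 35.75 mm²), so the edge portions inside another operand are dropped and the merged outline is re-measured after clipping — boundary = 60.00 mm. So its perimeter = 60.00 mm. Layer 18 is larger (86.10 vs 60.00 mm).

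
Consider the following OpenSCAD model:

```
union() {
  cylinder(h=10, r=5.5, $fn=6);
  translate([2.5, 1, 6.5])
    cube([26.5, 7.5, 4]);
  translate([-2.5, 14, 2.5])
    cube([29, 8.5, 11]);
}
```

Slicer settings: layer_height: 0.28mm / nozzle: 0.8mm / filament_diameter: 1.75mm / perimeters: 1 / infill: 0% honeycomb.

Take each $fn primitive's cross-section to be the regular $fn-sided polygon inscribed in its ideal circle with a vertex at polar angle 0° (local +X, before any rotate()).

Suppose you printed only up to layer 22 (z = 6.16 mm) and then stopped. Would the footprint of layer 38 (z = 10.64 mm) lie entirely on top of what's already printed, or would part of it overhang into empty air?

Compare the two slices. At z = 6.16: the r=5.5 cylinder gives a regular 6-gon of circumradius 5.5 (constant along its height) (area = (6/2)·5.500²·sin(360°/6) = 78.59 mm²); the cube at (2.5, 1) is not intersected at this z (z outside [6.5, 10.5]); the cube at (-2.5, 14) is present — its section is the full 29×8.5 rectangle (area 246.50 mm²); Combining (union): the 2 present regions are separate (no shared area or edge), so areas and boundary lengths simply add and each stays a separate island — area = 325.09 mm². At z = 10.64: the cylinder does not reach this height (z outside [0, 10]); the cube at (2.5, 1) is absent (z outside [6.5, 10.5]); the cube at (-2.5, 14) is present — its section is the full 29×8.5 rectangle (area 246.50 mm²); Taking the union: only the 29×8.5 cube at (-2.5, 14) is present, so the union is just that shape — area = 246.50 mm². Checking containment: the cross-section at z = 10.64 is a subset of the cross-section at z = 6.16.

entirely on top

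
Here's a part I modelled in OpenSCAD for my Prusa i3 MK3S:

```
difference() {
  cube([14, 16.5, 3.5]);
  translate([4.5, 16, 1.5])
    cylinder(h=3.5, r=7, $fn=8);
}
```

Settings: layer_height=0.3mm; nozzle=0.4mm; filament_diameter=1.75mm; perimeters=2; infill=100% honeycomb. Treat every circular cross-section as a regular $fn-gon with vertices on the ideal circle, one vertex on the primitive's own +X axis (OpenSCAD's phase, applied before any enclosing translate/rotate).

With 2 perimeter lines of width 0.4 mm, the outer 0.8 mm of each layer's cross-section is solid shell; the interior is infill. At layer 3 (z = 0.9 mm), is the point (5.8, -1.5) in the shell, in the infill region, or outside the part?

outside

At z = 0.9 mm: the cube is present — its section is the full 14×16.5 rectangle; the cylinder at (4.5, 16) is absent (z outside [1.5, 5]); After the difference (first − rest): none of the subtracted shapes is present at this height, so the 14×16.5 cube is unchanged — 1 connected region. Overall, the cross-section is a single solid region. The nearest boundary edge runs (0.00, 0.00)→(14.00, 0.00); distance from the point to it = 1.50 mm. The point is not inside any of the regions above, so it lies outside the cross-section (1.50 mm from the nearest boundary).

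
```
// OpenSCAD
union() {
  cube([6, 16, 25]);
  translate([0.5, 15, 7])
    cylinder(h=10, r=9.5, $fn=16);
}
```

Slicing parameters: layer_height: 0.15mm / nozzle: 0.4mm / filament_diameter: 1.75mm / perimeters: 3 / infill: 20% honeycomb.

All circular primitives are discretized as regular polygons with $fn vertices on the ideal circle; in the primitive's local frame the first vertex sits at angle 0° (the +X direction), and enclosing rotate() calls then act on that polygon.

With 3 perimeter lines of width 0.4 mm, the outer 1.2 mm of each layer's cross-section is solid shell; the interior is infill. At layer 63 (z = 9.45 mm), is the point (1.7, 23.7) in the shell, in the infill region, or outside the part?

At z = 9.45 mm: the 6×16 cube contributes its full rectangle; the cylinder at (0.5, 15): section is a regular 16-gon, circumradius r=9.5; Combining (union): the regions partially overlap (shared area 59.15 mm²), so overlapping operands fuse into one piece — 1 connected region. Overall, the cross-section is a single solid region. The nearest boundary edge runs (0.50, 24.50)→(4.14, 23.78); distance from the point to it = 0.55 mm. The point is inside the cross-section, 0.55 mm from the nearest boundary — within the 1.2 mm shell band (3 × 0.4).

shell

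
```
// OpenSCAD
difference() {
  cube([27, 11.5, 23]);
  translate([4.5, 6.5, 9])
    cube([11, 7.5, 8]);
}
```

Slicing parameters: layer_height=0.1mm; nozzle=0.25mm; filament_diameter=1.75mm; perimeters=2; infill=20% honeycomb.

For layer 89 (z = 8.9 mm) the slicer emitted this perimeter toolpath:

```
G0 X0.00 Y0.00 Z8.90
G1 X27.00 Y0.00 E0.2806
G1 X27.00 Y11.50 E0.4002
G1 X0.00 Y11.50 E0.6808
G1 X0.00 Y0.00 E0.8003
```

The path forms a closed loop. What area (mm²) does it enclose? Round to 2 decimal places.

Apply the shoelace formula to the sequence of (X, Y) vertices; enclosed area = 310.50 mm².

310.50 mm²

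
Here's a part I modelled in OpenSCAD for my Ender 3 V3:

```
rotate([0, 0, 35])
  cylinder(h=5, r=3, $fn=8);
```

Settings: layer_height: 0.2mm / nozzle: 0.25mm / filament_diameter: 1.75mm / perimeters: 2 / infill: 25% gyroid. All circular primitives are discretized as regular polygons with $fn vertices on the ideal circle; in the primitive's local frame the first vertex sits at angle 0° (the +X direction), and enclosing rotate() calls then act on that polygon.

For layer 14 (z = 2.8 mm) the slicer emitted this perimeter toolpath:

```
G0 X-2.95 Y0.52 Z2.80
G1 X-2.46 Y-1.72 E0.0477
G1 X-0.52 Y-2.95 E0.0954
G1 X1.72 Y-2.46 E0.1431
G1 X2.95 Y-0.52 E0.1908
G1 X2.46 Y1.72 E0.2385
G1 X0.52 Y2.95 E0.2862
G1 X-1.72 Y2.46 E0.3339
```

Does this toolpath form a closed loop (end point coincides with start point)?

no

Start point (G0): (-2.95, 0.52). End point (last G1): the path does not return to the start — open.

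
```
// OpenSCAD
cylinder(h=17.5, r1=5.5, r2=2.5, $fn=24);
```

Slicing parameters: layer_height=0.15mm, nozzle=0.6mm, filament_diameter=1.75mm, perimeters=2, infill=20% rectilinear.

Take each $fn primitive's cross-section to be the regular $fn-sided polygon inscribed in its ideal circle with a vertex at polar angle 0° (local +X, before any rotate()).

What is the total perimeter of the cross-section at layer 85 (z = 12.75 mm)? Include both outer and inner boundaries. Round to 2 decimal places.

At z = 12.75 mm: the cone (r1=5.5→r2=2.5) has section circumradius 3.314 here — a regular 24-gon (perimeter = 2·24·3.314·sin(180°/24) = 20.76 mm). Overall, the cross-section is a single solid region. Total boundary length (outer) = 20.76 mm.

20.76 mm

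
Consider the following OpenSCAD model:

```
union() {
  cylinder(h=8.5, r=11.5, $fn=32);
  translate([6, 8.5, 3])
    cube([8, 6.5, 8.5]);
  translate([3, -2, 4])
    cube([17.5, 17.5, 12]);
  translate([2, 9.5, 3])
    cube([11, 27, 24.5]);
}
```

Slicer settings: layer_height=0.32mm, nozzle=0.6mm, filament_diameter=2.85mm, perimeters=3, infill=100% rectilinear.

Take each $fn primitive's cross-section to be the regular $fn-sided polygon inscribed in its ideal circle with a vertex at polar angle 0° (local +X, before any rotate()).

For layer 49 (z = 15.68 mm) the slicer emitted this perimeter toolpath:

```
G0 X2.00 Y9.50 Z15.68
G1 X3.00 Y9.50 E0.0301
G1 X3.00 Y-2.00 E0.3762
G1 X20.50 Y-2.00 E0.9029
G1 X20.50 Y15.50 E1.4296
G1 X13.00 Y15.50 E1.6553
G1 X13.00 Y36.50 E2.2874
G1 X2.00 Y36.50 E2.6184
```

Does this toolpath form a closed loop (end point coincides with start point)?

no

Start point (G0): (2.00, 9.50). End point (last G1): the path does not return to the start — open.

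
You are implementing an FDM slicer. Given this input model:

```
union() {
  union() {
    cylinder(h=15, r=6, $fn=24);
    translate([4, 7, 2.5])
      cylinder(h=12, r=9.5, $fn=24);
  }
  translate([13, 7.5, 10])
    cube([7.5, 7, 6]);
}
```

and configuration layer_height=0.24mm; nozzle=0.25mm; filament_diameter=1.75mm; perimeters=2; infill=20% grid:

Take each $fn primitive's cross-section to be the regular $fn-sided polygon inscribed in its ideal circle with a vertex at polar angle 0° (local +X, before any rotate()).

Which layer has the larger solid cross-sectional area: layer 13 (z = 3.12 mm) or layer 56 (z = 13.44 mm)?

layer 56 (z = 13.44 mm)

Layer 13 (z = 3.12): the r=6 cylinder contributes a regular 24-gon of circumradius 6 (area = (24/2)·6.000²·sin(360°/24) = 111.81 mm²); the r=9.5 cylinder at (4, 7) contributes a regular 24-gon of circumradius 9.5 (area = (24/2)·9.500²·sin(360°/24) = 280.30 mm²); Combining (union): the regions partially overlap — summed areas 392.11 mm² minus the doubly-counted overlap 64.40 mm² gives 327.71 mm² — area = 327.71 mm²; the cube at (13, 7.5) is absent (z outside [10, 16]); Taking the union: only the result so far is present, so the union is just that shape — area = 327.71 mm². So its area = 327.71 mm². Layer 56 (z = 13.44): the r=6 cylinder gives a regular 24-gon of circumradius 6 (constant along its height) (area = (24/2)·6.000²·sin(360°/24) = 111.81 mm²); the r=9.5 cylinder at (4, 7) contributes a regular 24-gon of circumradius 9.5 (area = (24/2)·9.500²·sin(360°/24) = 280.30 mm²); Taking the union: the regions partially overlap — summed areas 392.11 mm² minus the doubly-counted overlap 64.40 mm² gives 327.71 mm² — area = 327.71 mm²; the cube at (13, 7.5) (footprint 7.5×7) is included at this height (area 52.50 mm²); Taking the union: the regions partially overlap — summed areas 380.21 mm² minus the doubly-counted overlap 0.64 mm² gives 379.58 mm² — area = 379.58 mm². So its area = 379.58 mm². Layer 56 is larger (379.58 vs 327.71 mm²).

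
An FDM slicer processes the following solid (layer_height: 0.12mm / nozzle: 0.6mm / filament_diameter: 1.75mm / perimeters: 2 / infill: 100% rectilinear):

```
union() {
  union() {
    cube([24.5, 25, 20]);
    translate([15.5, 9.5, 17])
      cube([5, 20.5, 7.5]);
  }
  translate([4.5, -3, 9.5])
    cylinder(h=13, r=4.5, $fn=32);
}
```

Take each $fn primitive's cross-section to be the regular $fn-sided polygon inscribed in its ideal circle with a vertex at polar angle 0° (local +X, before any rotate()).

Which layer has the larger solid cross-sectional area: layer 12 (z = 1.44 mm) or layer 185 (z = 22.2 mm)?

Layer 12 (z = 1.44): the cube is present — its section is the full 24.5×25 rectangle (area 612.50 mm²); the cube at (15.5, 9.5) is absent (z outside [17, 24.5]); Merging all regions: only the 24.5×25 cube is present, so the union is just that shape — area = 612.50 mm²; the cylinder at (4.5, -3) is not intersected at this z (z outside [9.5, 22.5]); Taking the union: only that combined region is present, so the union is just that shape — area = 612.50 mm². So its area = 612.50 mm². Layer 185 (z = 22.2): the cube is not intersected at this z (z outside [0, 20]); the cube at (15.5, 9.5) (footprint 5×20.5) is included at this height (area 102.50 mm²); Combining (union): only the 5×20.5 cube at (15.5, 9.5) is present, so the union is just that shape — area = 102.50 mm²; the cylinder at (4.5, -3): section is a regular 32-gon, circumradius r=4.5 (area = (32/2)·4.500²·sin(360°/32) = 63.21 mm²); Combining (union): the 2 present regions are separate (no shared area or edge), so areas and boundary lengths simply add and each stays a separate island — area = 165.71 mm². So its area = 165.71 mm². Layer 12 is larger (612.50 vs 165.71 mm²).

layer 12 (z = 1.44 mm)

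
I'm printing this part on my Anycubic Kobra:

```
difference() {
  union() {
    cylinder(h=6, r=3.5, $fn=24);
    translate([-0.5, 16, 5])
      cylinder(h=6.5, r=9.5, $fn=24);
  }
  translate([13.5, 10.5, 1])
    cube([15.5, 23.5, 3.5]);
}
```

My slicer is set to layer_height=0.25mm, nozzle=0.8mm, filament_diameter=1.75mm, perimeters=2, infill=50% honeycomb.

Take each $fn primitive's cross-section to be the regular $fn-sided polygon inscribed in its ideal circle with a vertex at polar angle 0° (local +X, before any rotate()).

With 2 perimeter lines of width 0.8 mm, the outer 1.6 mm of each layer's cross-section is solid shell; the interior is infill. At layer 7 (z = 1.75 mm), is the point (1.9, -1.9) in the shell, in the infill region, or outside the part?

shell

At z = 1.75 mm: the r=3.5 cylinder gives a regular 24-gon of circumradius 3.5 (constant along its height); the cylinder at (-0.5, 16) does not reach this height (z outside [5, 11.5]); Merging all regions: only the r=3.5 cylinder is present, so the union is just that shape — 1 connected region; the cube at (13.5, 10.5) (footprint 15.5×23.5) is included at this height; Subtracting the remaining from the first: starting from that combined region, the 15.5×23.5 cube at (13.5, 10.5) misses the remaining region (no effect) — 1 connected region. Overall, the cross-section is a single solid region. The nearest boundary edge runs (3.03, -1.75)→(2.47, -2.47); distance from the point to it = 0.81 mm. The point is inside the cross-section, 0.81 mm from the nearest boundary — within the 1.6 mm shell band (2 × 0.8).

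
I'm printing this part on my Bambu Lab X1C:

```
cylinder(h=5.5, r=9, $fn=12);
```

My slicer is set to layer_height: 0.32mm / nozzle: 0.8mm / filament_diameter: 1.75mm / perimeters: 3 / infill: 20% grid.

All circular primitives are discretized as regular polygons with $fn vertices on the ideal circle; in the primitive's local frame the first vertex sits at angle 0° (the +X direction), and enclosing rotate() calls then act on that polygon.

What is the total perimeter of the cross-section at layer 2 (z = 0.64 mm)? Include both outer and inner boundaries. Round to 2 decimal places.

55.90 mm

At z = 0.64 mm: the r=9 cylinder contributes a regular 12-gon of circumradius 9 (perimeter = 2·12·9.000·sin(180°/12) = 55.90 mm). Overall, the cross-section is a single solid region. Total boundary length (outer) = 55.90 mm.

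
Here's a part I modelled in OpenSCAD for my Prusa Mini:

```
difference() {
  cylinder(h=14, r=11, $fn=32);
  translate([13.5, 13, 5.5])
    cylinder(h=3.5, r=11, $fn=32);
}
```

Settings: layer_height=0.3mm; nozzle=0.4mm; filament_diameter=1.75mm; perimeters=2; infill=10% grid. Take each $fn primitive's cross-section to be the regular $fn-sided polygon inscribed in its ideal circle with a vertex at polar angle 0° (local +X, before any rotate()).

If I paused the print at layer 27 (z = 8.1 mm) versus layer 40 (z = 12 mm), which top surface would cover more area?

layer 40 (z = 12 mm)

Layer 27 (z = 8.1): the r=11 cylinder contributes a regular 32-gon of circumradius 11 (area = (32/2)·11.000²·sin(360°/32) = 377.69 mm²); the cylinder at (13.5, 13): section is a regular 32-gon, circumradius r=11 (area = (32/2)·11.000²·sin(360°/32) = 377.69 mm²); After the difference (first − rest): starting from the r=11 cylinder (377.69 mm²), the r=11 cylinder at (13.5, 13) partially overlaps it — only the 24.55 mm² overlap (of its 377.69 mm²) is removed, clipping the outline — area = 353.15 mm². So its area = 353.15 mm². Layer 40 (z = 12): the cylinder: section is a regular 32-gon, circumradius r=11 (area = (32/2)·11.000²·sin(360°/32) = 377.69 mm²); the cylinder at (13.5, 13) is absent (z outside [5.5, 9]); Subtracting the remaining from the first: none of the subtracted shapes is present at this height, so the r=11 cylinder is unchanged — area = 377.69 mm². So its area = 377.69 mm². Layer 40 is larger (377.69 vs 353.15 mm²).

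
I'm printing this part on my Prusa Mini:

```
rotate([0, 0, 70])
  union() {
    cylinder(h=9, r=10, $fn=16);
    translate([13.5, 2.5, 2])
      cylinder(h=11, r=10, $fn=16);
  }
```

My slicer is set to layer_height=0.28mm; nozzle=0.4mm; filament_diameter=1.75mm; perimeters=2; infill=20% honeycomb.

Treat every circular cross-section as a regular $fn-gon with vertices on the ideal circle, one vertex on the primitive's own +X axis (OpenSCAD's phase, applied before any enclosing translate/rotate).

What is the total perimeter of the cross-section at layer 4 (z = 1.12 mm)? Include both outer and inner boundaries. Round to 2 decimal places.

62.43 mm

At z = 1.12 mm: the r=10 cylinder gives a regular 16-gon of circumradius 10 (constant along its height) (perimeter = 2·16·10.000·sin(180°/16) = 62.43 mm); the cylinder at (13.5, 2.5) is not intersected at this z (z outside [2, 13]); Combining (union): only the r=10 cylinder is present, so the union is just that shape — boundary = 62.43 mm; (whole slice rotated 70° about Z — lengths, areas and connectivity unchanged). Overall, the cross-section is a single solid region. Total boundary length (outer) = 62.43 mm.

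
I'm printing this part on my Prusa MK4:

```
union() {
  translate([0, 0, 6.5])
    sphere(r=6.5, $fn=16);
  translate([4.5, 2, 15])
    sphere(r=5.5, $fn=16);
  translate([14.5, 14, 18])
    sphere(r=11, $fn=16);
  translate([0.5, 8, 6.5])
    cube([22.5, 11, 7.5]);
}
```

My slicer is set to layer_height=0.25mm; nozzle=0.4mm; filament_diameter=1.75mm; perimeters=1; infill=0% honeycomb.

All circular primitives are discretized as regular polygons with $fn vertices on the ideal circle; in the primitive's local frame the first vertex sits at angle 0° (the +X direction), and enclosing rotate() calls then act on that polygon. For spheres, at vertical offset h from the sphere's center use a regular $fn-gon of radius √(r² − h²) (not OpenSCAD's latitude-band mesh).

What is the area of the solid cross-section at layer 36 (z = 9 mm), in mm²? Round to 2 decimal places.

At z = 9 mm: the r=6.5 sphere slices to a regular 16-gon of circumradius 6.000 (√(r²−h²) with h=2.5 from center) (area = (16/2)·6.000²·sin(360°/16) = 110.21 mm²); the sphere at (4.5, 2) does not reach this height (|z−center|=6.000 > r=5.5); the sphere at (14.5, 14): section is a regular 16-gon, circumradius = √(r²−h²) = √(11²−9²) = 6.325 (area = (16/2)·6.325²·sin(360°/16) = 122.46 mm²); the cube at (0.5, 8) is present — its section is the full 22.5×11 rectangle (area 247.50 mm²); Combining (union): the regions partially overlap — summed areas 480.17 mm² minus the doubly-counted overlap 115.62 mm² gives 364.55 mm² — area = 364.55 mm². Overall, the cross-section has 2 separate islands. Net area = 364.55 mm².

364.55 mm²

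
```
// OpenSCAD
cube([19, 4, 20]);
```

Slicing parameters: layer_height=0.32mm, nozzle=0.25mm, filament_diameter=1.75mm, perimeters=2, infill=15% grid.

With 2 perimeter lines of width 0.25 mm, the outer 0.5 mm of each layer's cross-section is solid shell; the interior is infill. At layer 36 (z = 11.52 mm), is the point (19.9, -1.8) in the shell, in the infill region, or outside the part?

At z = 11.52 mm: the cube (footprint 19×4) is included at this height. Overall, the cross-section is a single solid region. The nearest boundary edge runs (0.00, 0.00)→(19.00, 0.00); distance from the point to it = 2.01 mm. The point is not inside any of the regions above, so it lies outside the cross-section (2.01 mm from the nearest boundary).

outside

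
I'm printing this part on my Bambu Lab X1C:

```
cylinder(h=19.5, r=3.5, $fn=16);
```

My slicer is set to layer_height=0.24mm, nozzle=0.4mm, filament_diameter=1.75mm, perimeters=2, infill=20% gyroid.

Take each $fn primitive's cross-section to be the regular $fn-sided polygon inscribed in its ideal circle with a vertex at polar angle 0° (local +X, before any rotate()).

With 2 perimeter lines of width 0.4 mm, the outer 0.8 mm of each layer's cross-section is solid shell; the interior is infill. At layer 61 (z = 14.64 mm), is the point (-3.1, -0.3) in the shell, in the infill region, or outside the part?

shell

At z = 14.64 mm: the r=3.5 cylinder contributes a regular 16-gon of circumradius 3.5. Overall, the cross-section is a single solid region. The nearest boundary edge runs (-3.50, 0.00)→(-3.23, -1.34); distance from the point to it = 0.33 mm. The point is inside the cross-section, 0.33 mm from the nearest boundary — within the 0.8 mm shell band (2 × 0.4).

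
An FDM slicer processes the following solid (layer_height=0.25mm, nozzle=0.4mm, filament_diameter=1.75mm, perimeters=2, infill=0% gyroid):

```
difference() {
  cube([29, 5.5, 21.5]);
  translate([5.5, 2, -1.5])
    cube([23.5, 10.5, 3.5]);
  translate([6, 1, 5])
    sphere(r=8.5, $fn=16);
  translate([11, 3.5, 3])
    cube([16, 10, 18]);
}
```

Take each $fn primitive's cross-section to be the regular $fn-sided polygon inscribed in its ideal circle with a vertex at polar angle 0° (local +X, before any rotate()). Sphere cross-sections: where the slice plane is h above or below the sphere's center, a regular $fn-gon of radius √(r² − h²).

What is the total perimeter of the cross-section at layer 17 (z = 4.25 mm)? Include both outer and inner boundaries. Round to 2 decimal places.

40.83 mm

At z = 4.25 mm: the cube is present — its section is the full 29×5.5 rectangle (perimeter 69.00 mm); the cube at (5.5, 2) is not intersected at this z (z outside [-1.5, 2]); the r=8.5 sphere at (6, 1) slices to a regular 16-gon of circumradius 8.467 (√(r²−h²) with h=0.75 from center) (perimeter = 2·16·8.467·sin(180°/16) = 52.86 mm); the 16×10 cube at (11, 3.5) contributes its full rectangle (perimeter 52.00 mm); Subtracting the remaining from the first: starting from the 29×5.5 cube, the r=8.5 sphere at (6, 1) partially overlaps it — only the 77.08 mm² overlap (of its 219.47 mm²) is removed, clipping the outline; the 16×10 cube at (11, 3.5) partially overlaps it — only the 26.83 mm² overlap (of its 160.00 mm²) is removed, clipping the outline — boundary = 40.83 mm. Overall, the cross-section is a single solid region. Total boundary length (outer) = 40.83 mm.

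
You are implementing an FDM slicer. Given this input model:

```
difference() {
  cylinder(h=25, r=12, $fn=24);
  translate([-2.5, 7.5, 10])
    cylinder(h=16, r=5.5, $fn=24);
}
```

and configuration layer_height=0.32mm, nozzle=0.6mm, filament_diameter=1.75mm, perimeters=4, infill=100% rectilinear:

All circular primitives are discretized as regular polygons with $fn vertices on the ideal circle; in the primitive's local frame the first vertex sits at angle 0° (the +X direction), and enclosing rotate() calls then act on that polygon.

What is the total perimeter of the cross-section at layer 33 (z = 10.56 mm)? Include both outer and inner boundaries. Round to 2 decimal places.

At z = 10.56 mm: the r=12 cylinder gives a regular 24-gon of circumradius 12 (constant along its height) (perimeter = 2·24·12.000·sin(180°/24) = 75.18 mm); the r=5.5 cylinder at (-2.5, 7.5) contributes a regular 24-gon of circumradius 5.5 (perimeter = 2·24·5.500·sin(180°/24) = 34.46 mm); Taking the first minus the rest: starting from the r=12 cylinder, the r=5.5 cylinder at (-2.5, 7.5) partially overlaps it — only the 84.70 mm² overlap (of its 93.95 mm²) is removed, clipping the outline — boundary = 89.92 mm. Overall, the cross-section is a single solid region. Total boundary length (outer) = 89.92 mm.

89.92 mm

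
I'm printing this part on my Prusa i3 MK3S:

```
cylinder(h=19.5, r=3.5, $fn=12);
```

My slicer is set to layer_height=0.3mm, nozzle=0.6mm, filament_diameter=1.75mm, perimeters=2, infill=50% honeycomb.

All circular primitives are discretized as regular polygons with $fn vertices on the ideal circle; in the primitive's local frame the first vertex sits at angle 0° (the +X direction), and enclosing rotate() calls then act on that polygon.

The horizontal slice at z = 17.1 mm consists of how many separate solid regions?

1

At z = 17.1 mm: the cylinder: section is a regular 12-gon, circumradius r=3.5. The result has 1 disconnected region.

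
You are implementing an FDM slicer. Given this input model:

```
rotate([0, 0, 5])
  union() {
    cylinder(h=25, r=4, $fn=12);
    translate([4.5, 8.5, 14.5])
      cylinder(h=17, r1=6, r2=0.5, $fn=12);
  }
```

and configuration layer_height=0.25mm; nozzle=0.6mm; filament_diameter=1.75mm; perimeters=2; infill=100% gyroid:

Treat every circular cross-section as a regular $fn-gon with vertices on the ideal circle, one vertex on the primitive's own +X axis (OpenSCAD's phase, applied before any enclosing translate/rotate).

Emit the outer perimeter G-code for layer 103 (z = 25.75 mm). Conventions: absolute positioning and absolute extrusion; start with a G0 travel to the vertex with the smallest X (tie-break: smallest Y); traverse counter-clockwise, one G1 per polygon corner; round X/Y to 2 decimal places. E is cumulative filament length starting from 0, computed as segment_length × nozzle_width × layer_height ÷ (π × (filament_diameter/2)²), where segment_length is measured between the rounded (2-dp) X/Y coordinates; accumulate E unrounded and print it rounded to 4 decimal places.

At z = 25.75 mm: the cylinder is absent (z outside [0, 25]); the cone at (4.5, 8.5) (r1=6→r2=0.5) has section circumradius 2.360 here — a regular 12-gon; Taking the union: only the cone at (4.5, 8.5) is present, so the union is just that shape — 1 connected region; (whole slice rotated 5° about Z — lengths, areas and connectivity unchanged). The outline is a single polygon with 12 vertices. Extrusion per mm of travel: 0.6 × 0.25 / (π × 0.875²) = 0.062363. Accumulating E over each segment gives final E = 0.9142.

G0 X1.39 Y8.65 Z25.75
G1 X1.81 Y7.51 E0.0758
G1 X2.74 Y6.72 E0.1519
G1 X3.95 Y6.51 E0.2284
G1 X5.10 Y6.93 E0.3048
G1 X5.88 Y7.86 E0.3805
G1 X6.09 Y9.07 E0.4571
G1 X5.68 Y10.21 E0.5326
G1 X4.74 Y11.00 E0.6092
G1 X3.54 Y11.21 E0.6852
G1 X2.39 Y10.79 E0.7615
G1 X1.60 Y9.86 E0.8376
G1 X1.39 Y8.65 E0.9142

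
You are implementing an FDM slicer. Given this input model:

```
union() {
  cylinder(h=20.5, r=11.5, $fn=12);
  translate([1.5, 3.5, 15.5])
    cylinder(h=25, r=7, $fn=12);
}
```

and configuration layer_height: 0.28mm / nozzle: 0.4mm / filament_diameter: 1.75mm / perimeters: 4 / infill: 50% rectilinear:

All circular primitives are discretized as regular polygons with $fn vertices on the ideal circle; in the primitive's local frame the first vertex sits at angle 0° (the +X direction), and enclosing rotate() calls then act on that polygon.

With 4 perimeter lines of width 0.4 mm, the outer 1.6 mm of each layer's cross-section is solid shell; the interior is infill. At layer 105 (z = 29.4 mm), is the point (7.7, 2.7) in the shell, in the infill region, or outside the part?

At z = 29.4 mm: the cylinder is not intersected at this z (z outside [0, 20.5]); the cylinder at (1.5, 3.5): section is a regular 12-gon, circumradius r=7; Combining (union): only the r=7 cylinder at (1.5, 3.5) is present, so the union is just that shape — 1 connected region. Overall, the cross-section is a single solid region. The nearest boundary edge runs (7.56, -0.00)→(8.50, 3.50); distance from the point to it = 0.57 mm. The point is inside the cross-section, 0.57 mm from the nearest boundary — within the 1.6 mm shell band (4 × 0.4).

shell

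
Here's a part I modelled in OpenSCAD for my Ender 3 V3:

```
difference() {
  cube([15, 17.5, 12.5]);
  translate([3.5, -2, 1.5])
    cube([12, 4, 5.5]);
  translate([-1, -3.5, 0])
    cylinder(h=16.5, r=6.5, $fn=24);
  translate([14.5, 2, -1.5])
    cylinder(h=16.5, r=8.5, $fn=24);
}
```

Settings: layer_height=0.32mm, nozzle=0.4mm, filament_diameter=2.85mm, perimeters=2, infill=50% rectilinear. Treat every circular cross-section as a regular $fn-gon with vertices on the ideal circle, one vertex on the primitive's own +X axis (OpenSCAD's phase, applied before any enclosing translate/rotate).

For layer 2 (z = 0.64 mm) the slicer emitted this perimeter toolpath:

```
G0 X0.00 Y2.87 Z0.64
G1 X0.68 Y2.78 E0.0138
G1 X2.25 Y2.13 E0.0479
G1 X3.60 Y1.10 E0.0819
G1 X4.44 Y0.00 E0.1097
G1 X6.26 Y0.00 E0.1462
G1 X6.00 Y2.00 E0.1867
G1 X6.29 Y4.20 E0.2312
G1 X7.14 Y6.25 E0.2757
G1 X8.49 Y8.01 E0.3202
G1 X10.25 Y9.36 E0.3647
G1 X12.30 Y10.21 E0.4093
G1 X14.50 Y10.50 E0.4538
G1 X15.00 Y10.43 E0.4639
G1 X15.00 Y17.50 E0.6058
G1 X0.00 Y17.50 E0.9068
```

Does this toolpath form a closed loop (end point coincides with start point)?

Start point (G0): (0.00, 2.87). End point (last G1): the path does not return to the start — open.

no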